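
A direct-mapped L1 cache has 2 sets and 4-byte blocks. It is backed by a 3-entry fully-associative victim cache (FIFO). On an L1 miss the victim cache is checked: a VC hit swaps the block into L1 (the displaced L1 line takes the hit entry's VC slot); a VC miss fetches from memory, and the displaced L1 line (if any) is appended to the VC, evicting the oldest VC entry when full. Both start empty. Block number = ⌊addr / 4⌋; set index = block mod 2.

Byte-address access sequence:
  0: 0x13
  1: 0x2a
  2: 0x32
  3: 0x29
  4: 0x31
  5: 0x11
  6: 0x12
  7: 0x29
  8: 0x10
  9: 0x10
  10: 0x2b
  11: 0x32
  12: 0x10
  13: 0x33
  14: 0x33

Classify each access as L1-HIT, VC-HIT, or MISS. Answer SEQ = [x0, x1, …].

SEQ = [MISS, MISS, MISS, VC-HIT, VC-HIT, VC-HIT, L1-HIT, VC-HIT, VC-HIT, L1-HIT, VC-HIT, VC-HIT, VC-HIT, VC-HIT, L1-HIT]

  [0] addr=0x13 blk=4 s=0: MISS | VC []
  [1] addr=0x2a blk=10 s=0: MISS | VC [4]
  [2] addr=0x32 blk=12 s=0: MISS | VC [4, 10]
  [3] addr=0x29 blk=10 s=0: VC-HIT | VC [4, 12]
  [4] addr=0x31 blk=12 s=0: VC-HIT | VC [4, 10]
  [5] addr=0x11 blk=4 s=0: VC-HIT | VC [12, 10]
  [6] addr=0x12 blk=4 s=0: L1-HIT | VC [12, 10]
  [7] addr=0x29 blk=10 s=0: VC-HIT | VC [12, 4]
  [8] addr=0x10 blk=4 s=0: VC-HIT | VC [12, 10]
  [9] addr=0x10 blk=4 s=0: L1-HIT | VC [12, 10]
  [10] addr=0x2b blk=10 s=0: VC-HIT | VC [12, 4]
  [11] addr=0x32 blk=12 s=0: VC-HIT | VC [10, 4]
  [12] addr=0x10 blk=4 s=0: VC-HIT | VC [10, 12]
  [13] addr=0x33 blk=12 s=0: VC-HIT | VC [10, 4]
  [14] addr=0x33 blk=12 s=0: L1-HIT | VC [10, 4]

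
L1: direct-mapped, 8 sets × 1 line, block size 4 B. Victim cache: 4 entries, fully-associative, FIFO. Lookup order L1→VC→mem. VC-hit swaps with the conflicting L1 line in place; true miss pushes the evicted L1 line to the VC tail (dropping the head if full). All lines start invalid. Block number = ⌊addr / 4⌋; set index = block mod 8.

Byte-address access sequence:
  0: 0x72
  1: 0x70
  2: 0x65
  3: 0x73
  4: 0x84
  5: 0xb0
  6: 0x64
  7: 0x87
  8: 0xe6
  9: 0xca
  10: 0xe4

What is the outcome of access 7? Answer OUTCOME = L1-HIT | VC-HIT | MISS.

OUTCOME = VC-HIT

  [0] addr=0x72 blk=28 s=4: MISS | VC []
  [1] addr=0x70 blk=28 s=4: L1-HIT | VC []
  [2] addr=0x65 blk=25 s=1: MISS | VC []
  [3] addr=0x73 blk=28 s=4: L1-HIT | VC []
  [4] addr=0x84 blk=33 s=1: MISS | VC [25]
  [5] addr=0xb0 blk=44 s=4: MISS | VC [25, 28]
  [6] addr=0x64 blk=25 s=1: VC-HIT | VC [33, 28]
  [7] addr=0x87 blk=33 s=1: VC-HIT | VC [25, 28]
  [8] addr=0xe6 blk=57 s=1: MISS | VC [25, 28, 33]
  [9] addr=0xca blk=50 s=2: MISS | VC [25, 28, 33]
  [10] addr=0xe4 blk=57 s=1: L1-HIT | VC [25, 28, 33]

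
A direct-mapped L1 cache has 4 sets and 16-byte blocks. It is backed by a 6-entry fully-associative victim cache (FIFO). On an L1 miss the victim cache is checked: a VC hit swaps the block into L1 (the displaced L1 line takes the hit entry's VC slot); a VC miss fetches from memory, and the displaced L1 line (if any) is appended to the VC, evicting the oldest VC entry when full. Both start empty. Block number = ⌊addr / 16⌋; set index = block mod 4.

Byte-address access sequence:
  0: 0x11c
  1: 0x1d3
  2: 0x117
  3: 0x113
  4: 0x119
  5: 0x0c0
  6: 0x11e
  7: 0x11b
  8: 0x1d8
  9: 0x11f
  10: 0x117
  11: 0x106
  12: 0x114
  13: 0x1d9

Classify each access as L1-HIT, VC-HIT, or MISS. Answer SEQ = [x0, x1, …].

SEQ = [MISS, MISS, VC-HIT, L1-HIT, L1-HIT, MISS, L1-HIT, L1-HIT, VC-HIT, VC-HIT, L1-HIT, MISS, L1-HIT, VC-HIT]

  [0] addr=0x11c blk=17 s=1: MISS | VC []
  [1] addr=0x1d3 blk=29 s=1: MISS | VC [17]
  [2] addr=0x117 blk=17 s=1: VC-HIT | VC [29]
  [3] addr=0x113 blk=17 s=1: L1-HIT | VC [29]
  [4] addr=0x119 blk=17 s=1: L1-HIT | VC [29]
  [5] addr=0xc0 blk=12 s=0: MISS | VC [29]
  [6] addr=0x11e blk=17 s=1: L1-HIT | VC [29]
  [7] addr=0x11b blk=17 s=1: L1-HIT | VC [29]
  [8] addr=0x1d8 blk=29 s=1: VC-HIT | VC [17]
  [9] addr=0x11f blk=17 s=1: VC-HIT | VC [29]
  [10] addr=0x117 blk=17 s=1: L1-HIT | VC [29]
  [11] addr=0x106 blk=16 s=0: MISS | VC [29, 12]
  [12] addr=0x114 blk=17 s=1: L1-HIT | VC [29, 12]
  [13] addr=0x1d9 blk=29 s=1: VC-HIT | VC [17, 12]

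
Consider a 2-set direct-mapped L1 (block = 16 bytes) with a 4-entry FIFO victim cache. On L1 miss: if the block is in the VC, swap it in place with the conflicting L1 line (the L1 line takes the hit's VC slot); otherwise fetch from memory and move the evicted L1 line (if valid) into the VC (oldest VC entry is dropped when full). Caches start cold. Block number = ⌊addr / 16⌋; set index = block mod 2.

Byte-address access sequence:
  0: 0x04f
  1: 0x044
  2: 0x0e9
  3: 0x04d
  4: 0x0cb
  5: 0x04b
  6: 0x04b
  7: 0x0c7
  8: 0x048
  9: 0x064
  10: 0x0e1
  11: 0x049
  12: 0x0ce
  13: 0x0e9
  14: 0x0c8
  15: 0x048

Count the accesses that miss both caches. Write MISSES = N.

MISSES = 4

  [0] addr=0x4f blk=4 s=0: MISS | VC []
  [1] addr=0x44 blk=4 s=0: L1-HIT | VC []
  [2] addr=0xe9 blk=14 s=0: MISS | VC [4]
  [3] addr=0x4d blk=4 s=0: VC-HIT | VC [14]
  [4] addr=0xcb blk=12 s=0: MISS | VC [14, 4]
  [5] addr=0x4b blk=4 s=0: VC-HIT | VC [14, 12]
  [6] addr=0x4b blk=4 s=0: L1-HIT | VC [14, 12]
  [7] addr=0xc7 blk=12 s=0: VC-HIT | VC [14, 4]
  [8] addr=0x48 blk=4 s=0: VC-HIT | VC [14, 12]
  [9] addr=0x64 blk=6 s=0: MISS | VC [14, 12, 4]
  [10] addr=0xe1 blk=14 s=0: VC-HIT | VC [6, 12, 4]
  [11] addr=0x49 blk=4 s=0: VC-HIT | VC [6, 12, 14]
  [12] addr=0xce blk=12 s=0: VC-HIT | VC [6, 4, 14]
  [13] addr=0xe9 blk=14 s=0: VC-HIT | VC [6, 4, 12]
  [14] addr=0xc8 blk=12 s=0: VC-HIT | VC [6, 4, 14]
  [15] addr=0x48 blk=4 s=0: VC-HIT | VC [6, 12, 14]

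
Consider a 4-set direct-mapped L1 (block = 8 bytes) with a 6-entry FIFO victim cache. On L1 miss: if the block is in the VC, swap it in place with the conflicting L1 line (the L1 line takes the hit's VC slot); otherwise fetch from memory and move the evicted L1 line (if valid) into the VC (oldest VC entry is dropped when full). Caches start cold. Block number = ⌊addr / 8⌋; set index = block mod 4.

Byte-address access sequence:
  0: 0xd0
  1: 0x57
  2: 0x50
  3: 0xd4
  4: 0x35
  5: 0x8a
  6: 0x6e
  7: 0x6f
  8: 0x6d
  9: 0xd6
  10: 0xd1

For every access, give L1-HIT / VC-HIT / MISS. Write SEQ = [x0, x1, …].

SEQ = [MISS, MISS, L1-HIT, VC-HIT, MISS, MISS, MISS, L1-HIT, L1-HIT, VC-HIT, L1-HIT]

#0 0xd0→b26/s2 MISS; vc=[]
#1 0x57→b10/s2 MISS; vc=[26]
#2 0x50→b10/s2 L1-HIT; vc=[26]
#3 0xd4→b26/s2 VC-HIT; vc=[10]
#4 0x35→b6/s2 MISS; vc=[10,26]
#5 0x8a→b17/s1 MISS; vc=[10,26]
#6 0x6e→b13/s1 MISS; vc=[10,26,17]
#7 0x6f→b13/s1 L1-HIT; vc=[10,26,17]
#8 0x6d→b13/s1 L1-HIT; vc=[10,26,17]
#9 0xd6→b26/s2 VC-HIT; vc=[10,6,17]
#10 0xd1→b26/s2 L1-HIT; vc=[10,6,17]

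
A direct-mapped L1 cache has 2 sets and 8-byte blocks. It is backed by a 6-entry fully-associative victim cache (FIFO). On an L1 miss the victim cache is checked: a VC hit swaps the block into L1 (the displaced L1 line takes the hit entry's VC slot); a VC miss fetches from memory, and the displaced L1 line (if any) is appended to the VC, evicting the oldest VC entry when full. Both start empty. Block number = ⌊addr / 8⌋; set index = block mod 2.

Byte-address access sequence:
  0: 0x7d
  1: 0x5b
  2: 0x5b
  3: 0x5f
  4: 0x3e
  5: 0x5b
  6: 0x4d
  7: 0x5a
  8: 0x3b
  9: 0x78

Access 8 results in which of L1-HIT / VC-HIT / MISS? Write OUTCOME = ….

OUTCOME = VC-HIT

0: 0x7d (blk 15, set 1) → MISS  vc=[]
1: 0x5b (blk 11, set 1) → MISS  vc=[15]
2: 0x5b (blk 11, set 1) → L1-HIT  vc=[15]
3: 0x5f (blk 11, set 1) → L1-HIT  vc=[15]
4: 0x3e (blk 7, set 1) → MISS  vc=[15, 11]
5: 0x5b (blk 11, set 1) → VC-HIT  vc=[15, 7]
6: 0x4d (blk 9, set 1) → MISS  vc=[15, 7, 11]
7: 0x5a (blk 11, set 1) → VC-HIT  vc=[15, 7, 9]
8: 0x3b (blk 7, set 1) → VC-HIT  vc=[15, 11, 9]
9: 0x78 (blk 15, set 1) → VC-HIT  vc=[7, 11, 9]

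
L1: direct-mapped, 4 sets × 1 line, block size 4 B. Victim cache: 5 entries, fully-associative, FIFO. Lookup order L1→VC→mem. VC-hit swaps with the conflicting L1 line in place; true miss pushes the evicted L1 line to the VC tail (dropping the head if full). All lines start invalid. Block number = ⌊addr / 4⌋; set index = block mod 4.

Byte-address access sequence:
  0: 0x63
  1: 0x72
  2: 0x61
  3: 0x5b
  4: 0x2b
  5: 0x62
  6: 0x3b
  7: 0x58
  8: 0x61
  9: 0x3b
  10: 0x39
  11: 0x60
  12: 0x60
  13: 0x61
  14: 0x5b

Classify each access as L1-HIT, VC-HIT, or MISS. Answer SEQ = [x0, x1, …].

SEQ = [MISS, MISS, VC-HIT, MISS, MISS, L1-HIT, MISS, VC-HIT, L1-HIT, VC-HIT, L1-HIT, L1-HIT, L1-HIT, L1-HIT, VC-HIT]

  [0] addr=0x63 blk=24 s=0: MISS | VC []
  [1] addr=0x72 blk=28 s=0: MISS | VC [24]
  [2] addr=0x61 blk=24 s=0: VC-HIT | VC [28]
  [3] addr=0x5b blk=22 s=2: MISS | VC [28]
  [4] addr=0x2b blk=10 s=2: MISS | VC [28, 22]
  [5] addr=0x62 blk=24 s=0: L1-HIT | VC [28, 22]
  [6] addr=0x3b blk=14 s=2: MISS | VC [28, 22, 10]
  [7] addr=0x58 blk=22 s=2: VC-HIT | VC [28, 14, 10]
  [8] addr=0x61 blk=24 s=0: L1-HIT | VC [28, 14, 10]
  [9] addr=0x3b blk=14 s=2: VC-HIT | VC [28, 22, 10]
  [10] addr=0x39 blk=14 s=2: L1-HIT | VC [28, 22, 10]
  [11] addr=0x60 blk=24 s=0: L1-HIT | VC [28, 22, 10]
  [12] addr=0x60 blk=24 s=0: L1-HIT | VC [28, 22, 10]
  [13] addr=0x61 blk=24 s=0: L1-HIT | VC [28, 22, 10]
  [14] addr=0x5b blk=22 s=2: VC-HIT | VC [28, 14, 10]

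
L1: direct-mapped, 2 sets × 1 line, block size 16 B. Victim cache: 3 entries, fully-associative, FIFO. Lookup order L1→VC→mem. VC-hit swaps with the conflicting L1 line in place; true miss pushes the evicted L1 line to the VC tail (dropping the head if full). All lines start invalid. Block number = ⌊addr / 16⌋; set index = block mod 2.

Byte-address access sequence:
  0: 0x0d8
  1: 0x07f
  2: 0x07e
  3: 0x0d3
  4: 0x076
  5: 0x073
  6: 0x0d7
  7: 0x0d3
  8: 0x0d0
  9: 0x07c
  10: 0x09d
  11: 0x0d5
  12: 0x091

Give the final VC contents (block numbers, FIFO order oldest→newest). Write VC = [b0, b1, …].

0: 0xd8 (blk 13, set 1) → MISS  vc=[]
1: 0x7f (blk 7, set 1) → MISS  vc=[13]
2: 0x7e (blk 7, set 1) → L1-HIT  vc=[13]
3: 0xd3 (blk 13, set 1) → VC-HIT  vc=[7]
4: 0x76 (blk 7, set 1) → VC-HIT  vc=[13]
5: 0x73 (blk 7, set 1) → L1-HIT  vc=[13]
6: 0xd7 (blk 13, set 1) → VC-HIT  vc=[7]
7: 0xd3 (blk 13, set 1) → L1-HIT  vc=[7]
8: 0xd0 (blk 13, set 1) → L1-HIT  vc=[7]
9: 0x7c (blk 7, set 1) → VC-HIT  vc=[13]
10: 0x9d (blk 9, set 1) → MISS  vc=[13, 7]
11: 0xd5 (blk 13, set 1) → VC-HIT  vc=[9, 7]
12: 0x91 (blk 9, set 1) → VC-HIT  vc=[13, 7]

VC = [13, 7]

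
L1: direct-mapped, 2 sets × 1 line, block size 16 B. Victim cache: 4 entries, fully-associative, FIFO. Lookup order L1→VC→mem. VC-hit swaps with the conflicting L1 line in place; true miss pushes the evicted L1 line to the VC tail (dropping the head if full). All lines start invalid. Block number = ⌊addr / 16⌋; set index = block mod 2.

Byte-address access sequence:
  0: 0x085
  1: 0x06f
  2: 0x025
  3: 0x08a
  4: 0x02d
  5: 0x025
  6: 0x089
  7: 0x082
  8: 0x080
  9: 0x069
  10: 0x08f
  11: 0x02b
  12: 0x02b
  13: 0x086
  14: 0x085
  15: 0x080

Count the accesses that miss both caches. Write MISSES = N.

MISSES = 3

  [0] addr=0x85 blk=8 s=0: MISS | VC []
  [1] addr=0x6f blk=6 s=0: MISS | VC [8]
  [2] addr=0x25 blk=2 s=0: MISS | VC [8, 6]
  [3] addr=0x8a blk=8 s=0: VC-HIT | VC [2, 6]
  [4] addr=0x2d blk=2 s=0: VC-HIT | VC [8, 6]
  [5] addr=0x25 blk=2 s=0: L1-HIT | VC [8, 6]
  [6] addr=0x89 blk=8 s=0: VC-HIT | VC [2, 6]
  [7] addr=0x82 blk=8 s=0: L1-HIT | VC [2, 6]
  [8] addr=0x80 blk=8 s=0: L1-HIT | VC [2, 6]
  [9] addr=0x69 blk=6 s=0: VC-HIT | VC [2, 8]
  [10] addr=0x8f blk=8 s=0: VC-HIT | VC [2, 6]
  [11] addr=0x2b blk=2 s=0: VC-HIT | VC [8, 6]
  [12] addr=0x2b blk=2 s=0: L1-HIT | VC [8, 6]
  [13] addr=0x86 blk=8 s=0: VC-HIT | VC [2, 6]
  [14] addr=0x85 blk=8 s=0: L1-HIT | VC [2, 6]
  [15] addr=0x80 blk=8 s=0: L1-HIT | VC [2, 6]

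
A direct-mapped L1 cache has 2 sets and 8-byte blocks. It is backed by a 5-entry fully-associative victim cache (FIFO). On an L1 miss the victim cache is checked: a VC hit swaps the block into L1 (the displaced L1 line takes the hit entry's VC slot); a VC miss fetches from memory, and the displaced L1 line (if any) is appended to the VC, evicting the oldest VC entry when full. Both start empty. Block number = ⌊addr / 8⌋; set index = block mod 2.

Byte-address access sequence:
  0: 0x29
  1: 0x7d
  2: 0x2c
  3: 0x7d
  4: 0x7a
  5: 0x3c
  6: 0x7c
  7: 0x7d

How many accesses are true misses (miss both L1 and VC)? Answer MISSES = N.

MISSES = 3

0: 0x29 (blk 5, set 1) → MISS  vc=[]
1: 0x7d (blk 15, set 1) → MISS  vc=[5]
2: 0x2c (blk 5, set 1) → VC-HIT  vc=[15]
3: 0x7d (blk 15, set 1) → VC-HIT  vc=[5]
4: 0x7a (blk 15, set 1) → L1-HIT  vc=[5]
5: 0x3c (blk 7, set 1) → MISS  vc=[5, 15]
6: 0x7c (blk 15, set 1) → VC-HIT  vc=[5, 7]
7: 0x7d (blk 15, set 1) → L1-HIT  vc=[5, 7]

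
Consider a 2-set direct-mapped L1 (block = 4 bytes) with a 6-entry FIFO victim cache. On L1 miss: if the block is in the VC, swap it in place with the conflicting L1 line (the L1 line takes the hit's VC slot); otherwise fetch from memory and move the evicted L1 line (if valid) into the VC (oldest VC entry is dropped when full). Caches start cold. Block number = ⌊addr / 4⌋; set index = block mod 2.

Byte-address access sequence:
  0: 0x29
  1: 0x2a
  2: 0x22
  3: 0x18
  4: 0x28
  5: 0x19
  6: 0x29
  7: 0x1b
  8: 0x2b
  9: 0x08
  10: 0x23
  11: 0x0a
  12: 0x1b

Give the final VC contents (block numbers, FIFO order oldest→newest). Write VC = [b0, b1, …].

  [0] addr=0x29 blk=10 s=0: MISS | VC []
  [1] addr=0x2a blk=10 s=0: L1-HIT | VC []
  [2] addr=0x22 blk=8 s=0: MISS | VC [10]
  [3] addr=0x18 blk=6 s=0: MISS | VC [10, 8]
  [4] addr=0x28 blk=10 s=0: VC-HIT | VC [6, 8]
  [5] addr=0x19 blk=6 s=0: VC-HIT | VC [10, 8]
  [6] addr=0x29 blk=10 s=0: VC-HIT | VC [6, 8]
  [7] addr=0x1b blk=6 s=0: VC-HIT | VC [10, 8]
  [8] addr=0x2b blk=10 s=0: VC-HIT | VC [6, 8]
  [9] addr=0x8 blk=2 s=0: MISS | VC [6, 8, 10]
  [10] addr=0x23 blk=8 s=0: VC-HIT | VC [6, 2, 10]
  [11] addr=0xa blk=2 s=0: VC-HIT | VC [6, 8, 10]
  [12] addr=0x1b blk=6 s=0: VC-HIT | VC [2, 8, 10]

VC = [2, 8, 10]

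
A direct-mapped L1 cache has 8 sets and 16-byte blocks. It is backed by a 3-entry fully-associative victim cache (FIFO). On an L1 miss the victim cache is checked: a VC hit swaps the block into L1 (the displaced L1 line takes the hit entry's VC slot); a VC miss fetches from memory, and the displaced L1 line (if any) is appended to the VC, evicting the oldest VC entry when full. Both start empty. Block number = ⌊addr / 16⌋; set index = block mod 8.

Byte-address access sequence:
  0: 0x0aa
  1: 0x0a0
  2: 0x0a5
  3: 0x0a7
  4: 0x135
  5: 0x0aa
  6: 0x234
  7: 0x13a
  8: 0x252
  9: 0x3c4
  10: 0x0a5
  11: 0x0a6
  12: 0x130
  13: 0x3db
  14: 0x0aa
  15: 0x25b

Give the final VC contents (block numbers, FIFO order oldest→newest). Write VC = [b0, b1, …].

VC = [35, 61]

0: 0xaa (blk 10, set 2) → MISS  vc=[]
1: 0xa0 (blk 10, set 2) → L1-HIT  vc=[]
2: 0xa5 (blk 10, set 2) → L1-HIT  vc=[]
3: 0xa7 (blk 10, set 2) → L1-HIT  vc=[]
4: 0x135 (blk 19, set 3) → MISS  vc=[]
5: 0xaa (blk 10, set 2) → L1-HIT  vc=[]
6: 0x234 (blk 35, set 3) → MISS  vc=[19]
7: 0x13a (blk 19, set 3) → VC-HIT  vc=[35]
8: 0x252 (blk 37, set 5) → MISS  vc=[35]
9: 0x3c4 (blk 60, set 4) → MISS  vc=[35]
10: 0xa5 (blk 10, set 2) → L1-HIT  vc=[35]
11: 0xa6 (blk 10, set 2) → L1-HIT  vc=[35]
12: 0x130 (blk 19, set 3) → L1-HIT  vc=[35]
13: 0x3db (blk 61, set 5) → MISS  vc=[35, 37]
14: 0xaa (blk 10, set 2) → L1-HIT  vc=[35, 37]
15: 0x25b (blk 37, set 5) → VC-HIT  vc=[35, 61]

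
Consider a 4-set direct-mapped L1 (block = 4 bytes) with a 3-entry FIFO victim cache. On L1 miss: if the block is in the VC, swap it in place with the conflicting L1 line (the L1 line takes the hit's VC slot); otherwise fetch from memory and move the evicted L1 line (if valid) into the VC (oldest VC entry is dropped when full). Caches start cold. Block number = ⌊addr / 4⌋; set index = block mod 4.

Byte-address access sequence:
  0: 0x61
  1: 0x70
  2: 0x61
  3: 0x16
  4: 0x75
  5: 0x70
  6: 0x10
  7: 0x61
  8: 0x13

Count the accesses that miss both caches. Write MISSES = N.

MISSES = 5

#0 0x61→b24/s0 MISS; vc=[]
#1 0x70→b28/s0 MISS; vc=[24]
#2 0x61→b24/s0 VC-HIT; vc=[28]
#3 0x16→b5/s1 MISS; vc=[28]
#4 0x75→b29/s1 MISS; vc=[28,5]
#5 0x70→b28/s0 VC-HIT; vc=[24,5]
#6 0x10→b4/s0 MISS; vc=[24,5,28]
#7 0x61→b24/s0 VC-HIT; vc=[4,5,28]
#8 0x13→b4/s0 VC-HIT; vc=[24,5,28]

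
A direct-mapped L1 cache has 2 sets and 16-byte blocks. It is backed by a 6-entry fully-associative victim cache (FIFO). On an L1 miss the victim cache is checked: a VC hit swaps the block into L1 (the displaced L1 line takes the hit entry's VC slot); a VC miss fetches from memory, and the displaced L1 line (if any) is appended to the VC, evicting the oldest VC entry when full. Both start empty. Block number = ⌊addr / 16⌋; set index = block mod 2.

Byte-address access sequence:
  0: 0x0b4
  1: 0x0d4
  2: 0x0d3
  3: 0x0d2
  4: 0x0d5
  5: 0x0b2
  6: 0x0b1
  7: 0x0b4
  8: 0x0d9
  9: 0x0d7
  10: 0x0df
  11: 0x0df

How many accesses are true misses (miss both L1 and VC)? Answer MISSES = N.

MISSES = 2

  [0] addr=0xb4 blk=11 s=1: MISS | VC []
  [1] addr=0xd4 blk=13 s=1: MISS | VC [11]
  [2] addr=0xd3 blk=13 s=1: L1-HIT | VC [11]
  [3] addr=0xd2 blk=13 s=1: L1-HIT | VC [11]
  [4] addr=0xd5 blk=13 s=1: L1-HIT | VC [11]
  [5] addr=0xb2 blk=11 s=1: VC-HIT | VC [13]
  [6] addr=0xb1 blk=11 s=1: L1-HIT | VC [13]
  [7] addr=0xb4 blk=11 s=1: L1-HIT | VC [13]
  [8] addr=0xd9 blk=13 s=1: VC-HIT | VC [11]
  [9] addr=0xd7 blk=13 s=1: L1-HIT | VC [11]
  [10] addr=0xdf blk=13 s=1: L1-HIT | VC [11]
  [11] addr=0xdf blk=13 s=1: L1-HIT | VC [11]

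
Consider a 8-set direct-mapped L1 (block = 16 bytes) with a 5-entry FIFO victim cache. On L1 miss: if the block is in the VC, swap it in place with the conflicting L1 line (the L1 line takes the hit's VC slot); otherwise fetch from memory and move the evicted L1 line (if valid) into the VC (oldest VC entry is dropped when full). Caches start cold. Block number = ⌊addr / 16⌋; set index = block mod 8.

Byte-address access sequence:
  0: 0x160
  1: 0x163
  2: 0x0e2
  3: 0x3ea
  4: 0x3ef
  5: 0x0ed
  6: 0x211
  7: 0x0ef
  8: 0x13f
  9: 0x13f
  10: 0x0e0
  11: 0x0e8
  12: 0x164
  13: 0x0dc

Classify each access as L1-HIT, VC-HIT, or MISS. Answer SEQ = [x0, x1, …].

SEQ = [MISS, L1-HIT, MISS, MISS, L1-HIT, VC-HIT, MISS, L1-HIT, MISS, L1-HIT, L1-HIT, L1-HIT, VC-HIT, MISS]

#0 0x160→b22/s6 MISS; vc=[]
#1 0x163→b22/s6 L1-HIT; vc=[]
#2 0xe2→b14/s6 MISS; vc=[22]
#3 0x3ea→b62/s6 MISS; vc=[22,14]
#4 0x3ef→b62/s6 L1-HIT; vc=[22,14]
#5 0xed→b14/s6 VC-HIT; vc=[22,62]
#6 0x211→b33/s1 MISS; vc=[22,62]
#7 0xef→b14/s6 L1-HIT; vc=[22,62]
#8 0x13f→b19/s3 MISS; vc=[22,62]
#9 0x13f→b19/s3 L1-HIT; vc=[22,62]
#10 0xe0→b14/s6 L1-HIT; vc=[22,62]
#11 0xe8→b14/s6 L1-HIT; vc=[22,62]
#12 0x164→b22/s6 VC-HIT; vc=[14,62]
#13 0xdc→b13/s5 MISS; vc=[14,62]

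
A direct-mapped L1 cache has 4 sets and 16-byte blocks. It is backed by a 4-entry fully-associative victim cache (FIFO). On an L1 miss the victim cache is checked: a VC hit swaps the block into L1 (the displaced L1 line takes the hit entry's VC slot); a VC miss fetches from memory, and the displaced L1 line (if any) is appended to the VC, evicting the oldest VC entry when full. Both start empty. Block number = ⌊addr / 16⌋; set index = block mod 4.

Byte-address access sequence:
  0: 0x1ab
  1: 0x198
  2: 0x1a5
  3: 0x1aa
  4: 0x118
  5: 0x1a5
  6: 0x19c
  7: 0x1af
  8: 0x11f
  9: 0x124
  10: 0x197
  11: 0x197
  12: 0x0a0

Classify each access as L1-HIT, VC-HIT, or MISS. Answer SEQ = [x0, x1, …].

#0 0x1ab→b26/s2 MISS; vc=[]
#1 0x198→b25/s1 MISS; vc=[]
#2 0x1a5→b26/s2 L1-HIT; vc=[]
#3 0x1aa→b26/s2 L1-HIT; vc=[]
#4 0x118→b17/s1 MISS; vc=[25]
#5 0x1a5→b26/s2 L1-HIT; vc=[25]
#6 0x19c→b25/s1 VC-HIT; vc=[17]
#7 0x1af→b26/s2 L1-HIT; vc=[17]
#8 0x11f→b17/s1 VC-HIT; vc=[25]
#9 0x124→b18/s2 MISS; vc=[25,26]
#10 0x197→b25/s1 VC-HIT; vc=[17,26]
#11 0x197→b25/s1 L1-HIT; vc=[17,26]
#12 0xa0→b10/s2 MISS; vc=[17,26,18]

SEQ = [MISS, MISS, L1-HIT, L1-HIT, MISS, L1-HIT, VC-HIT, L1-HIT, VC-HIT, MISS, VC-HIT, L1-HIT, MISS]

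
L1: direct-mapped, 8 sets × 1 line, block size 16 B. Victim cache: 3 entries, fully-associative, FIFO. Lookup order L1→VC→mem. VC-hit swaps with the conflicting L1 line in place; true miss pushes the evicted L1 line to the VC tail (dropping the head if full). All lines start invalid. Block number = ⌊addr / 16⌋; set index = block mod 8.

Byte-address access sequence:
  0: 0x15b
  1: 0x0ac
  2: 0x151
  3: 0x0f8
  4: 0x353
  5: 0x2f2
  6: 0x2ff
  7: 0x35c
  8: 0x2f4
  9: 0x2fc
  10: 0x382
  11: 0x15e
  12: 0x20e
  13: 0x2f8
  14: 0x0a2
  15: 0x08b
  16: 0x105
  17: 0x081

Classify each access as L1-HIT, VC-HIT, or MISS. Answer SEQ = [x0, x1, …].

#0 0x15b→b21/s5 MISS; vc=[]
#1 0xac→b10/s2 MISS; vc=[]
#2 0x151→b21/s5 L1-HIT; vc=[]
#3 0xf8→b15/s7 MISS; vc=[]
#4 0x353→b53/s5 MISS; vc=[21]
#5 0x2f2→b47/s7 MISS; vc=[21,15]
#6 0x2ff→b47/s7 L1-HIT; vc=[21,15]
#7 0x35c→b53/s5 L1-HIT; vc=[21,15]
#8 0x2f4→b47/s7 L1-HIT; vc=[21,15]
#9 0x2fc→b47/s7 L1-HIT; vc=[21,15]
#10 0x382→b56/s0 MISS; vc=[21,15]
#11 0x15e→b21/s5 VC-HIT; vc=[53,15]
#12 0x20e→b32/s0 MISS; vc=[53,15,56]
#13 0x2f8→b47/s7 L1-HIT; vc=[53,15,56]
#14 0xa2→b10/s2 L1-HIT; vc=[53,15,56]
#15 0x8b→b8/s0 MISS; vc=[15,56,32]
#16 0x105→b16/s0 MISS; vc=[56,32,8]
#17 0x81→b8/s0 VC-HIT; vc=[56,32,16]

SEQ = [MISS, MISS, L1-HIT, MISS, MISS, MISS, L1-HIT, L1-HIT, L1-HIT, L1-HIT, MISS, VC-HIT, MISS, L1-HIT, L1-HIT, MISS, MISS, VC-HIT]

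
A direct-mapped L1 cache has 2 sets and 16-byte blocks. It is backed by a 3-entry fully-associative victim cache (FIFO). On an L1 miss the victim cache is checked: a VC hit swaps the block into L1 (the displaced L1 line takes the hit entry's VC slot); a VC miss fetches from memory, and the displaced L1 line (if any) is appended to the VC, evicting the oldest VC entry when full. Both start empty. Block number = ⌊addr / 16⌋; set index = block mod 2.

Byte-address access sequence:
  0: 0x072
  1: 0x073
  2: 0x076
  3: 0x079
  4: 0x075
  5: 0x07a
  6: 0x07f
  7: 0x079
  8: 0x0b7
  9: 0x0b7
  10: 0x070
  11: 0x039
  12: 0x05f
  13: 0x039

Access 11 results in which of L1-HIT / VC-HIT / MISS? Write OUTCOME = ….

0: 0x72 (blk 7, set 1) → MISS  vc=[]
1: 0x73 (blk 7, set 1) → L1-HIT  vc=[]
2: 0x76 (blk 7, set 1) → L1-HIT  vc=[]
3: 0x79 (blk 7, set 1) → L1-HIT  vc=[]
4: 0x75 (blk 7, set 1) → L1-HIT  vc=[]
5: 0x7a (blk 7, set 1) → L1-HIT  vc=[]
6: 0x7f (blk 7, set 1) → L1-HIT  vc=[]
7: 0x79 (blk 7, set 1) → L1-HIT  vc=[]
8: 0xb7 (blk 11, set 1) → MISS  vc=[7]
9: 0xb7 (blk 11, set 1) → L1-HIT  vc=[7]
10: 0x70 (blk 7, set 1) → VC-HIT  vc=[11]
11: 0x39 (blk 3, set 1) → MISS  vc=[11, 7]
12: 0x5f (blk 5, set 1) → MISS  vc=[11, 7, 3]
13: 0x39 (blk 3, set 1) → VC-HIT  vc=[11, 7, 5]

OUTCOME = MISS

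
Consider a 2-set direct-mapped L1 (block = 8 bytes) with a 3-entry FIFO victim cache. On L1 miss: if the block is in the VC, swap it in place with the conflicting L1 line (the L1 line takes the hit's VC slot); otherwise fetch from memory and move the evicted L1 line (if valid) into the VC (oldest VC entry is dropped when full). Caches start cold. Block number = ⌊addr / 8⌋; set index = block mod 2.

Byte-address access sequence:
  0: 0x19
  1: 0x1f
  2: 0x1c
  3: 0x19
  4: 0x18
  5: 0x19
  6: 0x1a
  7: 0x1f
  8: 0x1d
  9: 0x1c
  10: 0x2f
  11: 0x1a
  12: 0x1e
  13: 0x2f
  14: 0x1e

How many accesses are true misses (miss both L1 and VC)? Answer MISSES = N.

0: 0x19 (blk 3, set 1) → MISS  vc=[]
1: 0x1f (blk 3, set 1) → L1-HIT  vc=[]
2: 0x1c (blk 3, set 1) → L1-HIT  vc=[]
3: 0x19 (blk 3, set 1) → L1-HIT  vc=[]
4: 0x18 (blk 3, set 1) → L1-HIT  vc=[]
5: 0x19 (blk 3, set 1) → L1-HIT  vc=[]
6: 0x1a (blk 3, set 1) → L1-HIT  vc=[]
7: 0x1f (blk 3, set 1) → L1-HIT  vc=[]
8: 0x1d (blk 3, set 1) → L1-HIT  vc=[]
9: 0x1c (blk 3, set 1) → L1-HIT  vc=[]
10: 0x2f (blk 5, set 1) → MISS  vc=[3]
11: 0x1a (blk 3, set 1) → VC-HIT  vc=[5]
12: 0x1e (blk 3, set 1) → L1-HIT  vc=[5]
13: 0x2f (blk 5, set 1) → VC-HIT  vc=[3]
14: 0x1e (blk 3, set 1) → VC-HIT  vc=[5]

MISSES = 2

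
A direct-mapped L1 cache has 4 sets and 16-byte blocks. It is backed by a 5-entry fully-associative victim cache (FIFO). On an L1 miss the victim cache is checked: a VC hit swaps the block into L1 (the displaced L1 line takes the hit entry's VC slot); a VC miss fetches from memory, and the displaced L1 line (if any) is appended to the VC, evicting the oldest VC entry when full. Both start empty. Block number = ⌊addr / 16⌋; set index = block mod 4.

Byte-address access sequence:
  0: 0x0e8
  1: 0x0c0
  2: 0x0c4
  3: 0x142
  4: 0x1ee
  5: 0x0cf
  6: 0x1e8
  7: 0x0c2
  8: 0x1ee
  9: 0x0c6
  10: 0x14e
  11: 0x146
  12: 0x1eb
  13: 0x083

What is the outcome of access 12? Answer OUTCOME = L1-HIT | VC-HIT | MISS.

OUTCOME = L1-HIT

0: 0xe8 (blk 14, set 2) → MISS  vc=[]
1: 0xc0 (blk 12, set 0) → MISS  vc=[]
2: 0xc4 (blk 12, set 0) → L1-HIT  vc=[]
3: 0x142 (blk 20, set 0) → MISS  vc=[12]
4: 0x1ee (blk 30, set 2) → MISS  vc=[12, 14]
5: 0xcf (blk 12, set 0) → VC-HIT  vc=[20, 14]
6: 0x1e8 (blk 30, set 2) → L1-HIT  vc=[20, 14]
7: 0xc2 (blk 12, set 0) → L1-HIT  vc=[20, 14]
8: 0x1ee (blk 30, set 2) → L1-HIT  vc=[20, 14]
9: 0xc6 (blk 12, set 0) → L1-HIT  vc=[20, 14]
10: 0x14e (blk 20, set 0) → VC-HIT  vc=[12, 14]
11: 0x146 (blk 20, set 0) → L1-HIT  vc=[12, 14]
12: 0x1eb (blk 30, set 2) → L1-HIT  vc=[12, 14]
13: 0x83 (blk 8, set 0) → MISS  vc=[12, 14, 20]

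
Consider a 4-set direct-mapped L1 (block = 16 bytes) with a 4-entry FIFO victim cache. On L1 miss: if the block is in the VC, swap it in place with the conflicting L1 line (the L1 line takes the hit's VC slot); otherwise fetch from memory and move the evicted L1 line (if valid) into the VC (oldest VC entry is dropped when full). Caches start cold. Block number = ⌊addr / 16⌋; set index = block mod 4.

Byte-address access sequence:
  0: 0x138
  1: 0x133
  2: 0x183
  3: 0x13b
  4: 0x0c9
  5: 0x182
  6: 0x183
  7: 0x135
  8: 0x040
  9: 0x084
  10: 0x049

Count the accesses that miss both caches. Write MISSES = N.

0: 0x138 (blk 19, set 3) → MISS  vc=[]
1: 0x133 (blk 19, set 3) → L1-HIT  vc=[]
2: 0x183 (blk 24, set 0) → MISS  vc=[]
3: 0x13b (blk 19, set 3) → L1-HIT  vc=[]
4: 0xc9 (blk 12, set 0) → MISS  vc=[24]
5: 0x182 (blk 24, set 0) → VC-HIT  vc=[12]
6: 0x183 (blk 24, set 0) → L1-HIT  vc=[12]
7: 0x135 (blk 19, set 3) → L1-HIT  vc=[12]
8: 0x40 (blk 4, set 0) → MISS  vc=[12, 24]
9: 0x84 (blk 8, set 0) → MISS  vc=[12, 24, 4]
10: 0x49 (blk 4, set 0) → VC-HIT  vc=[12, 24, 8]

MISSES = 5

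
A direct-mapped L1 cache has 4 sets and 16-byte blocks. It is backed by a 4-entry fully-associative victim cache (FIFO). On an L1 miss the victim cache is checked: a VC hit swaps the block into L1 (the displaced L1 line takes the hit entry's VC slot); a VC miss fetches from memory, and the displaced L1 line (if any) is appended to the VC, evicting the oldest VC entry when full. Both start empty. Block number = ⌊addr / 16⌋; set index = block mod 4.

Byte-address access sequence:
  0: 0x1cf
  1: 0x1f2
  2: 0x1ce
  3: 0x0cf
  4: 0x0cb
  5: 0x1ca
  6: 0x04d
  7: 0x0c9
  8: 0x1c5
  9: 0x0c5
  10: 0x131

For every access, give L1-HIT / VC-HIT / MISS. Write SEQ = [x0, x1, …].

SEQ = [MISS, MISS, L1-HIT, MISS, L1-HIT, VC-HIT, MISS, VC-HIT, VC-HIT, VC-HIT, MISS]

0: 0x1cf (blk 28, set 0) → MISS  vc=[]
1: 0x1f2 (blk 31, set 3) → MISS  vc=[]
2: 0x1ce (blk 28, set 0) → L1-HIT  vc=[]
3: 0xcf (blk 12, set 0) → MISS  vc=[28]
4: 0xcb (blk 12, set 0) → L1-HIT  vc=[28]
5: 0x1ca (blk 28, set 0) → VC-HIT  vc=[12]
6: 0x4d (blk 4, set 0) → MISS  vc=[12, 28]
7: 0xc9 (blk 12, set 0) → VC-HIT  vc=[4, 28]
8: 0x1c5 (blk 28, set 0) → VC-HIT  vc=[4, 12]
9: 0xc5 (blk 12, set 0) → VC-HIT  vc=[4, 28]
10: 0x131 (blk 19, set 3) → MISS  vc=[4, 28, 31]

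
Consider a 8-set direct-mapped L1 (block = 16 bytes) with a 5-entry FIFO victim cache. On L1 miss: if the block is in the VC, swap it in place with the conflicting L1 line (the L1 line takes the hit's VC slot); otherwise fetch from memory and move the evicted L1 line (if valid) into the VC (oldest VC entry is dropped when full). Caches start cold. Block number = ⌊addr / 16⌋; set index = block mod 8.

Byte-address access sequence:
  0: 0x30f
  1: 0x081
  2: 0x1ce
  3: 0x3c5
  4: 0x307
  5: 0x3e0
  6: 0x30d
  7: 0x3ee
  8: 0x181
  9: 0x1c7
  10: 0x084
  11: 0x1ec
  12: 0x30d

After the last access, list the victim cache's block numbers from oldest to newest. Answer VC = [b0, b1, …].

VC = [24, 60, 8, 62]

#0 0x30f→b48/s0 MISS; vc=[]
#1 0x81→b8/s0 MISS; vc=[48]
#2 0x1ce→b28/s4 MISS; vc=[48]
#3 0x3c5→b60/s4 MISS; vc=[48,28]
#4 0x307→b48/s0 VC-HIT; vc=[8,28]
#5 0x3e0→b62/s6 MISS; vc=[8,28]
#6 0x30d→b48/s0 L1-HIT; vc=[8,28]
#7 0x3ee→b62/s6 L1-HIT; vc=[8,28]
#8 0x181→b24/s0 MISS; vc=[8,28,48]
#9 0x1c7→b28/s4 VC-HIT; vc=[8,60,48]
#10 0x84→b8/s0 VC-HIT; vc=[24,60,48]
#11 0x1ec→b30/s6 MISS; vc=[24,60,48,62]
#12 0x30d→b48/s0 VC-HIT; vc=[24,60,8,62]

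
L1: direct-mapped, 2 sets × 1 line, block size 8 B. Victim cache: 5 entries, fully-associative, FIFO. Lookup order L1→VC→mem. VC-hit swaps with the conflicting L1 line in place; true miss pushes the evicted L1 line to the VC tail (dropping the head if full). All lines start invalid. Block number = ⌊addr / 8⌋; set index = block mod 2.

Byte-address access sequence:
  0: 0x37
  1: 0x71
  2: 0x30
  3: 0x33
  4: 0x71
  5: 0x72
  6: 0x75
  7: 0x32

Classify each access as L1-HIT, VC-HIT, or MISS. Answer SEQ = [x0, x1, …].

SEQ = [MISS, MISS, VC-HIT, L1-HIT, VC-HIT, L1-HIT, L1-HIT, VC-HIT]

#0 0x37→b6/s0 MISS; vc=[]
#1 0x71→b14/s0 MISS; vc=[6]
#2 0x30→b6/s0 VC-HIT; vc=[14]
#3 0x33→b6/s0 L1-HIT; vc=[14]
#4 0x71→b14/s0 VC-HIT; vc=[6]
#5 0x72→b14/s0 L1-HIT; vc=[6]
#6 0x75→b14/s0 L1-HIT; vc=[6]
#7 0x32→b6/s0 VC-HIT; vc=[14]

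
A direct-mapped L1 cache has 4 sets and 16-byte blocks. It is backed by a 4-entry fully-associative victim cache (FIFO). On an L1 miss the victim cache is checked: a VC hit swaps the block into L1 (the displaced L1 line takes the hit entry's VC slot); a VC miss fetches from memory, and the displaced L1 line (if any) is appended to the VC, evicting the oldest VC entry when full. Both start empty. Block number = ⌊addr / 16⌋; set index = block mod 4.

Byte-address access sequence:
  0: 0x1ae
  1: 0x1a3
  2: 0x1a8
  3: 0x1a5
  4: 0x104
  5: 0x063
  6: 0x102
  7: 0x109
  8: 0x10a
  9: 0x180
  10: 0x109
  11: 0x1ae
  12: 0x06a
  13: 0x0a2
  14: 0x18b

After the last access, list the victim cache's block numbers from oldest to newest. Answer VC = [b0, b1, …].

0: 0x1ae (blk 26, set 2) → MISS  vc=[]
1: 0x1a3 (blk 26, set 2) → L1-HIT  vc=[]
2: 0x1a8 (blk 26, set 2) → L1-HIT  vc=[]
3: 0x1a5 (blk 26, set 2) → L1-HIT  vc=[]
4: 0x104 (blk 16, set 0) → MISS  vc=[]
5: 0x63 (blk 6, set 2) → MISS  vc=[26]
6: 0x102 (blk 16, set 0) → L1-HIT  vc=[26]
7: 0x109 (blk 16, set 0) → L1-HIT  vc=[26]
8: 0x10a (blk 16, set 0) → L1-HIT  vc=[26]
9: 0x180 (blk 24, set 0) → MISS  vc=[26, 16]
10: 0x109 (blk 16, set 0) → VC-HIT  vc=[26, 24]
11: 0x1ae (blk 26, set 2) → VC-HIT  vc=[6, 24]
12: 0x6a (blk 6, set 2) → VC-HIT  vc=[26, 24]
13: 0xa2 (blk 10, set 2) → MISS  vc=[26, 24, 6]
14: 0x18b (blk 24, set 0) → VC-HIT  vc=[26, 16, 6]

VC = [26, 16, 6]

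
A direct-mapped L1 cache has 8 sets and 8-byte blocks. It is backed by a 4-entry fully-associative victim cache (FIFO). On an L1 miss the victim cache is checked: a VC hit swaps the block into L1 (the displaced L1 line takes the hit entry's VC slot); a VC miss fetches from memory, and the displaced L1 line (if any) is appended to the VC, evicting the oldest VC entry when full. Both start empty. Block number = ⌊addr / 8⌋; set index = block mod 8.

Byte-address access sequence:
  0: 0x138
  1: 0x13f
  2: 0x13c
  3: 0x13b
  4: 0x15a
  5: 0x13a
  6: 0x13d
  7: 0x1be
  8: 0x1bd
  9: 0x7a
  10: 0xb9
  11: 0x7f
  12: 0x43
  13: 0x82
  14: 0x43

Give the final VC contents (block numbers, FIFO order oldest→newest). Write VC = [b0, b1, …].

  [0] addr=0x138 blk=39 s=7: MISS | VC []
  [1] addr=0x13f blk=39 s=7: L1-HIT | VC []
  [2] addr=0x13c blk=39 s=7: L1-HIT | VC []
  [3] addr=0x13b blk=39 s=7: L1-HIT | VC []
  [4] addr=0x15a blk=43 s=3: MISS | VC []
  [5] addr=0x13a blk=39 s=7: L1-HIT | VC []
  [6] addr=0x13d blk=39 s=7: L1-HIT | VC []
  [7] addr=0x1be blk=55 s=7: MISS | VC [39]
  [8] addr=0x1bd blk=55 s=7: L1-HIT | VC [39]
  [9] addr=0x7a blk=15 s=7: MISS | VC [39, 55]
  [10] addr=0xb9 blk=23 s=7: MISS | VC [39, 55, 15]
  [11] addr=0x7f blk=15 s=7: VC-HIT | VC [39, 55, 23]
  [12] addr=0x43 blk=8 s=0: MISS | VC [39, 55, 23]
  [13] addr=0x82 blk=16 s=0: MISS | VC [39, 55, 23, 8]
  [14] addr=0x43 blk=8 s=0: VC-HIT | VC [39, 55, 23, 16]

VC = [39, 55, 23, 16]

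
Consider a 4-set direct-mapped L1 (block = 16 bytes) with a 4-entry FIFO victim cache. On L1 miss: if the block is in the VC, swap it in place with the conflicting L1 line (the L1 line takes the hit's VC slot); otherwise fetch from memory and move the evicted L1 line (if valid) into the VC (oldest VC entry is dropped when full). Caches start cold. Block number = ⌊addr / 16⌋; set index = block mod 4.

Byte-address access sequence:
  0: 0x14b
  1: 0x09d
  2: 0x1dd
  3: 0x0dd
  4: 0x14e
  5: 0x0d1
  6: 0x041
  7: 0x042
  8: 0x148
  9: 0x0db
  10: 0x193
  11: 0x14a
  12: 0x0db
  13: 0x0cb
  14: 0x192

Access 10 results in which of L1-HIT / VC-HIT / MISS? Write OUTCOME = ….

0: 0x14b (blk 20, set 0) → MISS  vc=[]
1: 0x9d (blk 9, set 1) → MISS  vc=[]
2: 0x1dd (blk 29, set 1) → MISS  vc=[9]
3: 0xdd (blk 13, set 1) → MISS  vc=[9, 29]
4: 0x14e (blk 20, set 0) → L1-HIT  vc=[9, 29]
5: 0xd1 (blk 13, set 1) → L1-HIT  vc=[9, 29]
6: 0x41 (blk 4, set 0) → MISS  vc=[9, 29, 20]
7: 0x42 (blk 4, set 0) → L1-HIT  vc=[9, 29, 20]
8: 0x148 (blk 20, set 0) → VC-HIT  vc=[9, 29, 4]
9: 0xdb (blk 13, set 1) → L1-HIT  vc=[9, 29, 4]
10: 0x193 (blk 25, set 1) → MISS  vc=[9, 29, 4, 13]
11: 0x14a (blk 20, set 0) → L1-HIT  vc=[9, 29, 4, 13]
12: 0xdb (blk 13, set 1) → VC-HIT  vc=[9, 29, 4, 25]
13: 0xcb (blk 12, set 0) → MISS  vc=[29, 4, 25, 20]
14: 0x192 (blk 25, set 1) → VC-HIT  vc=[29, 4, 13, 20]

OUTCOME = MISS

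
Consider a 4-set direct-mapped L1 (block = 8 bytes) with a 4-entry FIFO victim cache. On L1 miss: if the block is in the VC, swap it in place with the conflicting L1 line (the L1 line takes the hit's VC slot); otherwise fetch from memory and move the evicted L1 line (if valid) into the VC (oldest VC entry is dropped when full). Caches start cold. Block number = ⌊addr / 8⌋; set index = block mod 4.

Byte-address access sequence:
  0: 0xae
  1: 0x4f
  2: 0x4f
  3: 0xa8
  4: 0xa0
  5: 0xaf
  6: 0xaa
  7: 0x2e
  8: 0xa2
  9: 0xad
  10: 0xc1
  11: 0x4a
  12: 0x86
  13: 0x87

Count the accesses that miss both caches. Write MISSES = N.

MISSES = 6

  [0] addr=0xae blk=21 s=1: MISS | VC []
  [1] addr=0x4f blk=9 s=1: MISS | VC [21]
  [2] addr=0x4f blk=9 s=1: L1-HIT | VC [21]
  [3] addr=0xa8 blk=21 s=1: VC-HIT | VC [9]
  [4] addr=0xa0 blk=20 s=0: MISS | VC [9]
  [5] addr=0xaf blk=21 s=1: L1-HIT | VC [9]
  [6] addr=0xaa blk=21 s=1: L1-HIT | VC [9]
  [7] addr=0x2e blk=5 s=1: MISS | VC [9, 21]
  [8] addr=0xa2 blk=20 s=0: L1-HIT | VC [9, 21]
  [9] addr=0xad blk=21 s=1: VC-HIT | VC [9, 5]
  [10] addr=0xc1 blk=24 s=0: MISS | VC [9, 5, 20]
  [11] addr=0x4a blk=9 s=1: VC-HIT | VC [21, 5, 20]
  [12] addr=0x86 blk=16 s=0: MISS | VC [21, 5, 20, 24]
  [13] addr=0x87 blk=16 s=0: L1-HIT | VC [21, 5, 20, 24]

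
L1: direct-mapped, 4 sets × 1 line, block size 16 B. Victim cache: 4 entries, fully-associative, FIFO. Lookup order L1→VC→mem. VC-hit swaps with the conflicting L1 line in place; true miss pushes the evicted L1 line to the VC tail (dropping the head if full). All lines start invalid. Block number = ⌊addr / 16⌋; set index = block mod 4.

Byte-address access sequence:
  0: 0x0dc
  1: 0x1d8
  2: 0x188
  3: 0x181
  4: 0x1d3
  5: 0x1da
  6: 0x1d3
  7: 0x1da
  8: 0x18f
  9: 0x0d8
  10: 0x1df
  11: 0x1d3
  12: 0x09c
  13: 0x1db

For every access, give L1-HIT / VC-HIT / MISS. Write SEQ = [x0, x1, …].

#0 0xdc→b13/s1 MISS; vc=[]
#1 0x1d8→b29/s1 MISS; vc=[13]
#2 0x188→b24/s0 MISS; vc=[13]
#3 0x181→b24/s0 L1-HIT; vc=[13]
#4 0x1d3→b29/s1 L1-HIT; vc=[13]
#5 0x1da→b29/s1 L1-HIT; vc=[13]
#6 0x1d3→b29/s1 L1-HIT; vc=[13]
#7 0x1da→b29/s1 L1-HIT; vc=[13]
#8 0x18f→b24/s0 L1-HIT; vc=[13]
#9 0xd8→b13/s1 VC-HIT; vc=[29]
#10 0x1df→b29/s1 VC-HIT; vc=[13]
#11 0x1d3→b29/s1 L1-HIT; vc=[13]
#12 0x9c→b9/s1 MISS; vc=[13,29]
#13 0x1db→b29/s1 VC-HIT; vc=[13,9]

SEQ = [MISS, MISS, MISS, L1-HIT, L1-HIT, L1-HIT, L1-HIT, L1-HIT, L1-HIT, VC-HIT, VC-HIT, L1-HIT, MISS, VC-HIT]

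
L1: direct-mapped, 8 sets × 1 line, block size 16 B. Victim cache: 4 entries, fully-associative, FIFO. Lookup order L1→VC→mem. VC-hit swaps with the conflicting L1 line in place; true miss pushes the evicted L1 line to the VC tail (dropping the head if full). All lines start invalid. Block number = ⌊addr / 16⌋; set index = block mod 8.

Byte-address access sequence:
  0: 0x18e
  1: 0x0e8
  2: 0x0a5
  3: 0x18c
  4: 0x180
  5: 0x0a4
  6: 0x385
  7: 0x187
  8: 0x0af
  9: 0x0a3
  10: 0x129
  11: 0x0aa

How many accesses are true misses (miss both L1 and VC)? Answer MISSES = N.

#0 0x18e→b24/s0 MISS; vc=[]
#1 0xe8→b14/s6 MISS; vc=[]
#2 0xa5→b10/s2 MISS; vc=[]
#3 0x18c→b24/s0 L1-HIT; vc=[]
#4 0x180→b24/s0 L1-HIT; vc=[]
#5 0xa4→b10/s2 L1-HIT; vc=[]
#6 0x385→b56/s0 MISS; vc=[24]
#7 0x187→b24/s0 VC-HIT; vc=[56]
#8 0xaf→b10/s2 L1-HIT; vc=[56]
#9 0xa3→b10/s2 L1-HIT; vc=[56]
#10 0x129→b18/s2 MISS; vc=[56,10]
#11 0xaa→b10/s2 VC-HIT; vc=[56,18]

MISSES = 5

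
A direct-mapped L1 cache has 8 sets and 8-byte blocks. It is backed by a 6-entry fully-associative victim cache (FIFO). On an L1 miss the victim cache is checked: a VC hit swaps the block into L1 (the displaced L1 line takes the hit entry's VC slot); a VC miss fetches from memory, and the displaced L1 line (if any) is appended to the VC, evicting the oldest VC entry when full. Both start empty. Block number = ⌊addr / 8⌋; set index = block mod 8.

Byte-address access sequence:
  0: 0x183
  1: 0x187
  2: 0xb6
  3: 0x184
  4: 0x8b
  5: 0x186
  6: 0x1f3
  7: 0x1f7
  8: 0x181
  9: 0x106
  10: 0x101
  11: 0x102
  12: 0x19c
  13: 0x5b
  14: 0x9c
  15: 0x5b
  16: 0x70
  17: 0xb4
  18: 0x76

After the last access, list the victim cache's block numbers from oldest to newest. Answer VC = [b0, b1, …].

#0 0x183→b48/s0 MISS; vc=[]
#1 0x187→b48/s0 L1-HIT; vc=[]
#2 0xb6→b22/s6 MISS; vc=[]
#3 0x184→b48/s0 L1-HIT; vc=[]
#4 0x8b→b17/s1 MISS; vc=[]
#5 0x186→b48/s0 L1-HIT; vc=[]
#6 0x1f3→b62/s6 MISS; vc=[22]
#7 0x1f7→b62/s6 L1-HIT; vc=[22]
#8 0x181→b48/s0 L1-HIT; vc=[22]
#9 0x106→b32/s0 MISS; vc=[22,48]
#10 0x101→b32/s0 L1-HIT; vc=[22,48]
#11 0x102→b32/s0 L1-HIT; vc=[22,48]
#12 0x19c→b51/s3 MISS; vc=[22,48]
#13 0x5b→b11/s3 MISS; vc=[22,48,51]
#14 0x9c→b19/s3 MISS; vc=[22,48,51,11]
#15 0x5b→b11/s3 VC-HIT; vc=[22,48,51,19]
#16 0x70→b14/s6 MISS; vc=[22,48,51,19,62]
#17 0xb4→b22/s6 VC-HIT; vc=[14,48,51,19,62]
#18 0x76→b14/s6 VC-HIT; vc=[22,48,51,19,62]

VC = [22, 48, 51, 19, 62]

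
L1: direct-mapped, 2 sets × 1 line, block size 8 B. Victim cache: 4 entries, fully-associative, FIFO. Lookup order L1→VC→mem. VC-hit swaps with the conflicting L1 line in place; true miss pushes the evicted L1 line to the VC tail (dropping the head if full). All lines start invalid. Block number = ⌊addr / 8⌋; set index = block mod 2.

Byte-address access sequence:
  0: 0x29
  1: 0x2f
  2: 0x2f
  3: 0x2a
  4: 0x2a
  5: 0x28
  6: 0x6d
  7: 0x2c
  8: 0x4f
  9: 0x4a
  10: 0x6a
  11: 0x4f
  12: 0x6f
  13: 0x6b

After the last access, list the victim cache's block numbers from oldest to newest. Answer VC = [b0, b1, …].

VC = [9, 5]

0: 0x29 (blk 5, set 1) → MISS  vc=[]
1: 0x2f (blk 5, set 1) → L1-HIT  vc=[]
2: 0x2f (blk 5, set 1) → L1-HIT  vc=[]
3: 0x2a (blk 5, set 1) → L1-HIT  vc=[]
4: 0x2a (blk 5, set 1) → L1-HIT  vc=[]
5: 0x28 (blk 5, set 1) → L1-HIT  vc=[]
6: 0x6d (blk 13, set 1) → MISS  vc=[5]
7: 0x2c (blk 5, set 1) → VC-HIT  vc=[13]
8: 0x4f (blk 9, set 1) → MISS  vc=[13, 5]
9: 0x4a (blk 9, set 1) → L1-HIT  vc=[13, 5]
10: 0x6a (blk 13, set 1) → VC-HIT  vc=[9, 5]
11: 0x4f (blk 9, set 1) → VC-HIT  vc=[13, 5]
12: 0x6f (blk 13, set 1) → VC-HIT  vc=[9, 5]
13: 0x6b (blk 13, set 1) → L1-HIT  vc=[9, 5]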